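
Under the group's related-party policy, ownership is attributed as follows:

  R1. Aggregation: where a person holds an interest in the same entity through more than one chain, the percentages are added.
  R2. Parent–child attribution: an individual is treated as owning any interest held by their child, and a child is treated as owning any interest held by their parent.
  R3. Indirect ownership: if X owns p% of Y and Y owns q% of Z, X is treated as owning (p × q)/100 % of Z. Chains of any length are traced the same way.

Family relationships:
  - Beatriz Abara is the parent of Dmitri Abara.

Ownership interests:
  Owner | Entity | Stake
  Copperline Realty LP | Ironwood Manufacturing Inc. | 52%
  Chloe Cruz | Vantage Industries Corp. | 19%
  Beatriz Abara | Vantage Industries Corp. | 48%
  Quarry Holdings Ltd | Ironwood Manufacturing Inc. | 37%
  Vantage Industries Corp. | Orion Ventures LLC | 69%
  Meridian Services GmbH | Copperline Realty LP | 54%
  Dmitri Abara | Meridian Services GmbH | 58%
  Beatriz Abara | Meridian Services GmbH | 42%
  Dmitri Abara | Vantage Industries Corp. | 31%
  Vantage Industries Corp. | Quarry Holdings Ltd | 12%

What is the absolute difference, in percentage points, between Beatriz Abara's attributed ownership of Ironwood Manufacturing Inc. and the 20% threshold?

11.5876

By parent–child attribution (R2), Beatriz Abara is treated as also owning Dmitri Abara's interest in Meridian Services GmbH, giving 42% + 58% = 100%.
By parent–child attribution (R2), Beatriz Abara is treated as also owning Dmitri Abara's interest in Vantage Industries Corp, giving 48% + 31% = 79%.
Chain via Meridian Services GmbH → Copperline Realty LP (R3): 100% × 54% × 52% = 28.08% of Ironwood Manufacturing Inc.
Chain via Vantage Industries Corp. → Quarry Holdings Ltd (R3): 79% × 12% × 37% = 3.5076% of Ironwood Manufacturing Inc.
Aggregating (R1): 28.08% + 3.5076% = 31.5876%.
31.5876% exceeds the 20% threshold by 11.5876 percentage points.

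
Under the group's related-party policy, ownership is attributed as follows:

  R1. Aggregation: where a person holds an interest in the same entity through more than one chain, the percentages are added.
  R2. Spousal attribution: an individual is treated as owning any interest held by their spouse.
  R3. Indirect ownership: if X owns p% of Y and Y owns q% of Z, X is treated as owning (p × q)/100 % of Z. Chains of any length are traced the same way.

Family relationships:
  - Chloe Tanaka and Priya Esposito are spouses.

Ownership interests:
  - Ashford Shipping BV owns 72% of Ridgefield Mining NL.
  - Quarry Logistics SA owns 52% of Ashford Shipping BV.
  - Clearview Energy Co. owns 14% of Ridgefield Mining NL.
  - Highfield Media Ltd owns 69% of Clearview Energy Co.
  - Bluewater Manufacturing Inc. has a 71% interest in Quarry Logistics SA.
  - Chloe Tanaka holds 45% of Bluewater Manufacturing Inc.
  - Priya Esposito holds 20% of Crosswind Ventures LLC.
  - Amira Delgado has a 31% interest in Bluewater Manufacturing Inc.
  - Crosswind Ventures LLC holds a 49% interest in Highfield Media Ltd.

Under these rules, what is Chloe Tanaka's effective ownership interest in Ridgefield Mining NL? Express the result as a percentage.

By spousal attribution (R2), Chloe Tanaka is treated as owning Priya Esposito's 20% interest in Crosswind Ventures LLC.
Chain via Bluewater Manufacturing Inc. → Quarry Logistics SA → Ashford Shipping BV (R3): 45% × 71% × 52% × 72% = 11.96208% of Ridgefield Mining NL.
Chain via Crosswind Ventures LLC → Highfield Media Ltd → Clearview Energy Co. (R3): 20% × 49% × 69% × 14% = 0.94668% of Ridgefield Mining NL.
Aggregating (R1): 11.96208% + 0.94668% = 12.90876%.

12.90876%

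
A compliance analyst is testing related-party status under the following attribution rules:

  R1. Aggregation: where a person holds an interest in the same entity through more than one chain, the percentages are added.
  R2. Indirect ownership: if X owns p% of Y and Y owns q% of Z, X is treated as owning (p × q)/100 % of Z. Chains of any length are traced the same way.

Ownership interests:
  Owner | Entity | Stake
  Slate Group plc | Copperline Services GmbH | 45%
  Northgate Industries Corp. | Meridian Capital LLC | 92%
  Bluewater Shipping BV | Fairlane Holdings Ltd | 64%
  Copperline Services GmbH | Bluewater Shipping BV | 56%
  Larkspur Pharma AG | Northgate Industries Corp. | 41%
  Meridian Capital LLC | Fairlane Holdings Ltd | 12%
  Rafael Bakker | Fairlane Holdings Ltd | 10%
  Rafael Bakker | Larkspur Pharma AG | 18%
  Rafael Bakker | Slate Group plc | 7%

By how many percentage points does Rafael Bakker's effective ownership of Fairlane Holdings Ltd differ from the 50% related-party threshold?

38.056288

Chain via Slate Group plc → Copperline Services GmbH → Bluewater Shipping BV (R2): 7% × 45% × 56% × 64% = 1.12896% of Fairlane Holdings Ltd.
Chain via Larkspur Pharma AG → Northgate Industries Corp. → Meridian Capital LLC (R2): 18% × 41% × 92% × 12% = 0.814752% of Fairlane Holdings Ltd.
Direct interest in Fairlane Holdings Ltd: 10%.
Aggregating (R1): 1.12896% + 0.814752% + 10% = 11.943712%.
11.943712% falls short of the 50% threshold by 38.056288 percentage points.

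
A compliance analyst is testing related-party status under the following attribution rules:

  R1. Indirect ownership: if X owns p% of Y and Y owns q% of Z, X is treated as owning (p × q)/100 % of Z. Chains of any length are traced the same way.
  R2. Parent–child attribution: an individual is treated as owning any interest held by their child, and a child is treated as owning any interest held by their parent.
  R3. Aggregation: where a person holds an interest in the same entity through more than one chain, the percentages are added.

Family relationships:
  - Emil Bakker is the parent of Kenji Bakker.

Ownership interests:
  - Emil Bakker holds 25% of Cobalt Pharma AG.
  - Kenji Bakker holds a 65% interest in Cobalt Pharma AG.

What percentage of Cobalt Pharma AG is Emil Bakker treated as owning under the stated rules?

90%

By parent–child attribution (R2), Emil Bakker is treated as also owning Kenji Bakker's interest in Cobalt Pharma AG, giving 25% + 65% = 90%.
Direct interest in Cobalt Pharma AG: 90%.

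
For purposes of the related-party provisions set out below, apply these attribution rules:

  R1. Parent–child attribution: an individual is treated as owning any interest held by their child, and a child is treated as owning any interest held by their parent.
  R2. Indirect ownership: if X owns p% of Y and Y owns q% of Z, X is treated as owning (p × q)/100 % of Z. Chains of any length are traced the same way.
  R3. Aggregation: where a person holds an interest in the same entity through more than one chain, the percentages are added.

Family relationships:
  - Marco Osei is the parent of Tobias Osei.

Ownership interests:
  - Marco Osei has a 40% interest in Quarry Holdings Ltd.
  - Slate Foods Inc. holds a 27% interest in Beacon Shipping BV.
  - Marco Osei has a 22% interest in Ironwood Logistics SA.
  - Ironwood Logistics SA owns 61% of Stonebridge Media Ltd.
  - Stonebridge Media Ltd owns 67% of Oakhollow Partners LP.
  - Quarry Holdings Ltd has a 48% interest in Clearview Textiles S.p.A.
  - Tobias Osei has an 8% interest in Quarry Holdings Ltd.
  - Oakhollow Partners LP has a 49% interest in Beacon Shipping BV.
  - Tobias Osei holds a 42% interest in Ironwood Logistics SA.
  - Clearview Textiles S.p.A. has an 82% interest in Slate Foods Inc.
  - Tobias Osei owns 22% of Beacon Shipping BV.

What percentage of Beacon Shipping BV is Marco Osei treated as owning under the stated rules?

39.917888%

By parent–child attribution (R1), Marco Osei is treated as also owning Tobias Osei's interest in Quarry Holdings Ltd, giving 40% + 8% = 48%.
By parent–child attribution (R1), Marco Osei is treated as also owning Tobias Osei's interest in Ironwood Logistics SA, giving 22% + 42% = 64%.
By parent–child attribution (R1), Marco Osei is treated as owning Tobias Osei's 22% interest in Beacon Shipping BV.
Chain via Quarry Holdings Ltd → Clearview Textiles S.p.A. → Slate Foods Inc. (R2): 48% × 48% × 82% × 27% = 5.101056% of Beacon Shipping BV.
Chain via Ironwood Logistics SA → Stonebridge Media Ltd → Oakhollow Partners LP (R2): 64% × 61% × 67% × 49% = 12.816832% of Beacon Shipping BV.
Direct interest in Beacon Shipping BV: 22%.
Aggregating (R3): 5.101056% + 12.816832% + 22% = 39.917888%.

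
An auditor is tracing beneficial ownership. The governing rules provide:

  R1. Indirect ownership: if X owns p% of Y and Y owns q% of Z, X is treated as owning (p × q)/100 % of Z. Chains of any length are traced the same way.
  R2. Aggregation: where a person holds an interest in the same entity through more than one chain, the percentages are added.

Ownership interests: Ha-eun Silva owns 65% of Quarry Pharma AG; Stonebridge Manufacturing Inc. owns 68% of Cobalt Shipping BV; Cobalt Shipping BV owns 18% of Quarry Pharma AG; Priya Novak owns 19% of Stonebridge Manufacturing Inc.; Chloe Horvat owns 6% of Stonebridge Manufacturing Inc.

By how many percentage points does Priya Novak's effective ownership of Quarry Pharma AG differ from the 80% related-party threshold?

Chain via Stonebridge Manufacturing Inc. → Cobalt Shipping BV (R1): 19% × 68% × 18% = 2.3256% of Quarry Pharma AG.
2.3256% falls short of the 80% threshold by 77.6744 percentage points.

77.6744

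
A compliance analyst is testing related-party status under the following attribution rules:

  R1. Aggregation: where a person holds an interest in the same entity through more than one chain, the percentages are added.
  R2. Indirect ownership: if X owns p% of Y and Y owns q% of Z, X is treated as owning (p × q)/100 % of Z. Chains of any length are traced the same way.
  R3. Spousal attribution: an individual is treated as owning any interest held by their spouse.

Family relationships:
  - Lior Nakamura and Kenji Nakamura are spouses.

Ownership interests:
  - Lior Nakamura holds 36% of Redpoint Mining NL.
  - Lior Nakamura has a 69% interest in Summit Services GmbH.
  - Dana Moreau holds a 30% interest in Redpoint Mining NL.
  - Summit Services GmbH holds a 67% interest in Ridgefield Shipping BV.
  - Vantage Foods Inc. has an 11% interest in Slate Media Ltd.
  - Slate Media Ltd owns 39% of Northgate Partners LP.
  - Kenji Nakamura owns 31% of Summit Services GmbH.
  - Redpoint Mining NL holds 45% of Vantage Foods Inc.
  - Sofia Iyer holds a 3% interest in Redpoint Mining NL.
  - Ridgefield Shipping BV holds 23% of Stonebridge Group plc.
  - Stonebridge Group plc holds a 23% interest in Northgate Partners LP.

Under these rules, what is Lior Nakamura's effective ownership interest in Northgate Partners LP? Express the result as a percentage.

4.23928%

By spousal attribution (R3), Lior Nakamura is treated as also owning Kenji Nakamura's interest in Summit Services GmbH, giving 69% + 31% = 100%.
Chain via Redpoint Mining NL → Vantage Foods Inc. → Slate Media Ltd (R2): 36% × 45% × 11% × 39% = 0.69498% of Northgate Partners LP.
Chain via Summit Services GmbH → Ridgefield Shipping BV → Stonebridge Group plc (R2): 100% × 67% × 23% × 23% = 3.5443% of Northgate Partners LP.
Aggregating (R1): 0.69498% + 3.5443% = 4.23928%.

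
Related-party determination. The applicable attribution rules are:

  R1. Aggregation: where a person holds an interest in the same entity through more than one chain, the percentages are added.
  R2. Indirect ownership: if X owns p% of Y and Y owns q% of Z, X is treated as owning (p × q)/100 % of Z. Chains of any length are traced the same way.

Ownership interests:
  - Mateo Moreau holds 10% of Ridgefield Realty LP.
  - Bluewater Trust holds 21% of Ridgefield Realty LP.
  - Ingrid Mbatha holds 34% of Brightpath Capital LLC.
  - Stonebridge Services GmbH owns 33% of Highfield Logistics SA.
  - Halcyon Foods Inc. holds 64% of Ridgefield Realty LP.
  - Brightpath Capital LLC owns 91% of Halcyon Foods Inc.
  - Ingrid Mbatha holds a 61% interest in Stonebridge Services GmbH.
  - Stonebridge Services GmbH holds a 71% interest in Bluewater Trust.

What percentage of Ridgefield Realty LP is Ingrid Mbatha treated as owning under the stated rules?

Chain via Stonebridge Services GmbH → Bluewater Trust (R2): 61% × 71% × 21% = 9.0951% of Ridgefield Realty LP.
Chain via Brightpath Capital LLC → Halcyon Foods Inc. (R2): 34% × 91% × 64% = 19.8016% of Ridgefield Realty LP.
Aggregating (R1): 9.0951% + 19.8016% = 28.8967%.

28.8967%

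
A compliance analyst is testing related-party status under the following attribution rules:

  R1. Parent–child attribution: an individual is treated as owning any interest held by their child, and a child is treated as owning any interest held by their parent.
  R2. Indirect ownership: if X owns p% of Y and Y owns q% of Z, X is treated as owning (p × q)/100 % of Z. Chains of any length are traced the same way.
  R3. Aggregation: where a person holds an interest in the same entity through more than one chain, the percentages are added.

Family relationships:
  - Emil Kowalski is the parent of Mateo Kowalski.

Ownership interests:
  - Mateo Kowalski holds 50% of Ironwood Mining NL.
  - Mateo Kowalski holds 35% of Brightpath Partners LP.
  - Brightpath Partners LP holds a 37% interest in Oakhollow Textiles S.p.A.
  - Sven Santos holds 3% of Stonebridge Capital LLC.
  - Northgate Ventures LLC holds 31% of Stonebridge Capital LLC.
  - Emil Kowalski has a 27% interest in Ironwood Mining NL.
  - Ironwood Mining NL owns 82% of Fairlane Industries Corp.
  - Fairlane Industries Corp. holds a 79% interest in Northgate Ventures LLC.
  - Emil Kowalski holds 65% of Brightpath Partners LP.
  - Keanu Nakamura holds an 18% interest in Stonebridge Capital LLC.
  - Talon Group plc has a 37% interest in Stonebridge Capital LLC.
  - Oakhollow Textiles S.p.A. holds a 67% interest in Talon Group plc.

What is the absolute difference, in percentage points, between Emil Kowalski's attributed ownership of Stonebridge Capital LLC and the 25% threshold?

By parent–child attribution (R1), Emil Kowalski is treated as also owning Mateo Kowalski's interest in Brightpath Partners LP, giving 65% + 35% = 100%.
By parent–child attribution (R1), Emil Kowalski is treated as also owning Mateo Kowalski's interest in Ironwood Mining NL, giving 27% + 50% = 77%.
Chain via Brightpath Partners LP → Oakhollow Textiles S.p.A. → Talon Group plc (R2): 100% × 37% × 67% × 37% = 9.1723% of Stonebridge Capital LLC.
Chain via Ironwood Mining NL → Fairlane Industries Corp. → Northgate Ventures LLC (R2): 77% × 82% × 79% × 31% = 15.462986% of Stonebridge Capital LLC.
Aggregating (R3): 9.1723% + 15.462986% = 24.635286%.
24.635286% falls short of the 25% threshold by 0.364714 percentage points.

0.364714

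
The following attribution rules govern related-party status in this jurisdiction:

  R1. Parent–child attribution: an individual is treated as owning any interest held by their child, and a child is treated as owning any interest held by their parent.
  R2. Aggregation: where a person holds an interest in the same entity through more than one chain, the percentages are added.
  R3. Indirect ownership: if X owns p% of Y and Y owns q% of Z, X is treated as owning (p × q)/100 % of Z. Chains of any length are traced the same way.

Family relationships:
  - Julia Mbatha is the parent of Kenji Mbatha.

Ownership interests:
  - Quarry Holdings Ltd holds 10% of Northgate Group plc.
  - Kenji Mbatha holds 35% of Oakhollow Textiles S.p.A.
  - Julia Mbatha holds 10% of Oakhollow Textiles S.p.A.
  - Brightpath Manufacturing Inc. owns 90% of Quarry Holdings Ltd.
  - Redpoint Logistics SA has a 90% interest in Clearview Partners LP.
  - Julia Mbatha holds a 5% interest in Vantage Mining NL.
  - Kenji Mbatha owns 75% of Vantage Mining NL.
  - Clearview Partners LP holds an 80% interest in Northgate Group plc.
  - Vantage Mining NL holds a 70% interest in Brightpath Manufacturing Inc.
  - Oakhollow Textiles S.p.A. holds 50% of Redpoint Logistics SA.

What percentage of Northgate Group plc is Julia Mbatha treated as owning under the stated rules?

21.24%

By parent–child attribution (R1), Julia Mbatha is treated as also owning Kenji Mbatha's interest in Oakhollow Textiles S.p.A, giving 10% + 35% = 45%.
By parent–child attribution (R1), Julia Mbatha is treated as also owning Kenji Mbatha's interest in Vantage Mining NL, giving 5% + 75% = 80%.
Chain via Oakhollow Textiles S.p.A. → Redpoint Logistics SA → Clearview Partners LP (R3): 45% × 50% × 90% × 80% = 16.2% of Northgate Group plc.
Chain via Vantage Mining NL → Brightpath Manufacturing Inc. → Quarry Holdings Ltd (R3): 80% × 70% × 90% × 10% = 5.04% of Northgate Group plc.
Aggregating (R2): 16.2% + 5.04% = 21.24%.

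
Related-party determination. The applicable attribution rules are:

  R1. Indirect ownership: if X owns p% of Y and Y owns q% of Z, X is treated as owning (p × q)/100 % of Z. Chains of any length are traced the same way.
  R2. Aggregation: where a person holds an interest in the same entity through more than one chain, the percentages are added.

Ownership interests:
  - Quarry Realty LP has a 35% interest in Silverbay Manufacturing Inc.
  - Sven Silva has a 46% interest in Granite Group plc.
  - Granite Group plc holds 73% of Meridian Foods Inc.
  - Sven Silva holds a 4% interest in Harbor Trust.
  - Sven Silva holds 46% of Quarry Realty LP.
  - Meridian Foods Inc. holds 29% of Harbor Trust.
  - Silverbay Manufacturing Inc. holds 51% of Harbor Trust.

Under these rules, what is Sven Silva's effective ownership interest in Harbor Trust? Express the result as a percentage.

Chain via Quarry Realty LP → Silverbay Manufacturing Inc. (R1): 46% × 35% × 51% = 8.211% of Harbor Trust.
Chain via Granite Group plc → Meridian Foods Inc. (R1): 46% × 73% × 29% = 9.7382% of Harbor Trust.
Direct interest in Harbor Trust: 4%.
Aggregating (R2): 8.211% + 9.7382% + 4% = 21.9492%.

21.9492%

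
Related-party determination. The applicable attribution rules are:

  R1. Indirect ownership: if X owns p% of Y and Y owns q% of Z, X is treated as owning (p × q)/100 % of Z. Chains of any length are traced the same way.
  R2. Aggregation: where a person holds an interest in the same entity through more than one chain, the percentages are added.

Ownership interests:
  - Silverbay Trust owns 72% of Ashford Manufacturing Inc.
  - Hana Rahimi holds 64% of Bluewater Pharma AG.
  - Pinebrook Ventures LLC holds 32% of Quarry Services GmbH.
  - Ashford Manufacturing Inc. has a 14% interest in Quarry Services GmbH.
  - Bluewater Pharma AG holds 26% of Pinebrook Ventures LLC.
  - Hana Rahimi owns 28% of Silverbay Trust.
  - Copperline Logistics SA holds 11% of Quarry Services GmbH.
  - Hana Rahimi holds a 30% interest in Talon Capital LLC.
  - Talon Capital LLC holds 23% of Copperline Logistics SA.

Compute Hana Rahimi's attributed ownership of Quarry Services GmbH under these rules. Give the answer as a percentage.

8.9062%

Chain via Talon Capital LLC → Copperline Logistics SA (R1): 30% × 23% × 11% = 0.759% of Quarry Services GmbH.
Chain via Silverbay Trust → Ashford Manufacturing Inc. (R1): 28% × 72% × 14% = 2.8224% of Quarry Services GmbH.
Chain via Bluewater Pharma AG → Pinebrook Ventures LLC (R1): 64% × 26% × 32% = 5.3248% of Quarry Services GmbH.
Aggregating (R2): 0.759% + 2.8224% + 5.3248% = 8.9062%.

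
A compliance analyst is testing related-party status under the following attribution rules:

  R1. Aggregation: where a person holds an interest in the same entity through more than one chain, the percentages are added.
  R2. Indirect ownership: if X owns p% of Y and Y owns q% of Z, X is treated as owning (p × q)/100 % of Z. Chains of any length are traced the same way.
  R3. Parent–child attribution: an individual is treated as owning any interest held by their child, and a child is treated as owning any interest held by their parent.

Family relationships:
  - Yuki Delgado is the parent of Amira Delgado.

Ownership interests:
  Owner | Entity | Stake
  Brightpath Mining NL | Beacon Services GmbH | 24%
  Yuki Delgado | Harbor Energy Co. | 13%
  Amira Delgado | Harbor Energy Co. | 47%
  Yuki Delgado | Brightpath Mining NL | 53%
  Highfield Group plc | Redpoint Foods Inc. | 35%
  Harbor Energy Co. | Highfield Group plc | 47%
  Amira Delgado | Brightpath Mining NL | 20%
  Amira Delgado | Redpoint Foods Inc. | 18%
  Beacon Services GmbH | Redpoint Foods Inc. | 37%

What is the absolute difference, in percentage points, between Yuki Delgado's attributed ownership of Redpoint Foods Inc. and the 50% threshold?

By parent–child attribution (R3), Yuki Delgado is treated as also owning Amira Delgado's interest in Brightpath Mining NL, giving 53% + 20% = 73%.
By parent–child attribution (R3), Yuki Delgado is treated as also owning Amira Delgado's interest in Harbor Energy Co, giving 13% + 47% = 60%.
By parent–child attribution (R3), Yuki Delgado is treated as owning Amira Delgado's 18% interest in Redpoint Foods Inc.
Chain via Brightpath Mining NL → Beacon Services GmbH (R2): 73% × 24% × 37% = 6.4824% of Redpoint Foods Inc.
Chain via Harbor Energy Co. → Highfield Group plc (R2): 60% × 47% × 35% = 9.87% of Redpoint Foods Inc.
Direct interest in Redpoint Foods Inc: 18%.
Aggregating (R1): 6.4824% + 9.87% + 18% = 34.3524%.
34.3524% falls short of the 50% threshold by 15.6476 percentage points.

15.6476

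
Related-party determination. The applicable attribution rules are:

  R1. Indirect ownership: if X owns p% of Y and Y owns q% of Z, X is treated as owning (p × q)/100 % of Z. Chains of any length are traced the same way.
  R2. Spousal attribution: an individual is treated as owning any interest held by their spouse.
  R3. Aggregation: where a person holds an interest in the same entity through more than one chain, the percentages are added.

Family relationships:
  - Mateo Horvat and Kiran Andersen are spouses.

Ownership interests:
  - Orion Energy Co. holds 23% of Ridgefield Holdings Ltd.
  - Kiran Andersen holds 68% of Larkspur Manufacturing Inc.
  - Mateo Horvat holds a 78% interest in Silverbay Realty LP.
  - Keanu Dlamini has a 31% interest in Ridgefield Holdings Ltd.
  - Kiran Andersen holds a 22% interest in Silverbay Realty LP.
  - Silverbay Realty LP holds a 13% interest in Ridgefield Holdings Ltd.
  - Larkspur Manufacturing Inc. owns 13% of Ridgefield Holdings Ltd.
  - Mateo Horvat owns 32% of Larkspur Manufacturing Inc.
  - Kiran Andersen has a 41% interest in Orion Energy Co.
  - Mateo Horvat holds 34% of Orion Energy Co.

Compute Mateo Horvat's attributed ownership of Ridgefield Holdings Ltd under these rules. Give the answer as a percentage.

By spousal attribution (R2), Mateo Horvat is treated as also owning Kiran Andersen's interest in Larkspur Manufacturing Inc, giving 32% + 68% = 100%.
By spousal attribution (R2), Mateo Horvat is treated as also owning Kiran Andersen's interest in Silverbay Realty LP, giving 78% + 22% = 100%.
By spousal attribution (R2), Mateo Horvat is treated as also owning Kiran Andersen's interest in Orion Energy Co, giving 34% + 41% = 75%.
Chain via Larkspur Manufacturing Inc. (R1): 100% × 13% = 13% of Ridgefield Holdings Ltd.
Chain via Silverbay Realty LP (R1): 100% × 13% = 13% of Ridgefield Holdings Ltd.
Chain via Orion Energy Co. (R1): 75% × 23% = 17.25% of Ridgefield Holdings Ltd.
Aggregating (R3): 13% + 13% + 17.25% = 43.25%.

43.25%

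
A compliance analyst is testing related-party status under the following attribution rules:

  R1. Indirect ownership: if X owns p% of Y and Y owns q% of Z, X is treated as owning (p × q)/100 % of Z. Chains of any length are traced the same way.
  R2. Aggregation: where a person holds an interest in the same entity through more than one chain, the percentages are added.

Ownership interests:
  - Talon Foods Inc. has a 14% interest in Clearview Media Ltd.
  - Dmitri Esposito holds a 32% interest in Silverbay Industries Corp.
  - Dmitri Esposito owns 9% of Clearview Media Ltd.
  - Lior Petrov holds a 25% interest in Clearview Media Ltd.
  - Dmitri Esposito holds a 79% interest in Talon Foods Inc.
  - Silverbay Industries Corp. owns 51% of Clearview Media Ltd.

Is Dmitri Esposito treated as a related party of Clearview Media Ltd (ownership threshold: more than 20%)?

Chain via Talon Foods Inc. (R1): 79% × 14% = 11.06% of Clearview Media Ltd.
Chain via Silverbay Industries Corp. (R1): 32% × 51% = 16.32% of Clearview Media Ltd.
Direct interest in Clearview Media Ltd: 9%.
Aggregating (R2): 11.06% + 16.32% + 9% = 36.38%.
36.38% exceeds the 20% threshold, so Dmitri is a related party to Clearview Media Ltd.

Yes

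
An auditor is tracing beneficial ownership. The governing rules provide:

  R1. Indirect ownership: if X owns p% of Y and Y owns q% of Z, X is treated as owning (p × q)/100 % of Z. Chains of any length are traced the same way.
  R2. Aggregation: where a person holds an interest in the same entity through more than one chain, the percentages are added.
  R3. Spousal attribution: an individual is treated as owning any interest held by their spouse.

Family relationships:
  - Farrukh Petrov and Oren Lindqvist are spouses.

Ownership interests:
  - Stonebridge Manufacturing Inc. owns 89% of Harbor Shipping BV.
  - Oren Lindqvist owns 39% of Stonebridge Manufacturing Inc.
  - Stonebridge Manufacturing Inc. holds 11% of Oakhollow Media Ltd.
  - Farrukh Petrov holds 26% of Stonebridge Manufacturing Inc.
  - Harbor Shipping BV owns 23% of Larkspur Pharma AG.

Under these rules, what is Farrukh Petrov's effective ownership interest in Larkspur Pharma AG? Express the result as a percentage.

By spousal attribution (R3), Farrukh Petrov is treated as also owning Oren Lindqvist's interest in Stonebridge Manufacturing Inc, giving 26% + 39% = 65%.
Chain via Stonebridge Manufacturing Inc. → Harbor Shipping BV (R1): 65% × 89% × 23% = 13.3055% of Larkspur Pharma AG.

13.3055%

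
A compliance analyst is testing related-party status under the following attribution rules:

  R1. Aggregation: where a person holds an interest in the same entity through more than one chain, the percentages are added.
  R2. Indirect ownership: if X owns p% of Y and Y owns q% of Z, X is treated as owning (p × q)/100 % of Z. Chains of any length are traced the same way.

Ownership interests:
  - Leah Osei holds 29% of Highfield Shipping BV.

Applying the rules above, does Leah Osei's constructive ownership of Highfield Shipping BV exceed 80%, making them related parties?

No

Direct interest in Highfield Shipping BV: 29%.
29% does not exceed the 80% threshold, so Leah is not a related party to Highfield Shipping BV.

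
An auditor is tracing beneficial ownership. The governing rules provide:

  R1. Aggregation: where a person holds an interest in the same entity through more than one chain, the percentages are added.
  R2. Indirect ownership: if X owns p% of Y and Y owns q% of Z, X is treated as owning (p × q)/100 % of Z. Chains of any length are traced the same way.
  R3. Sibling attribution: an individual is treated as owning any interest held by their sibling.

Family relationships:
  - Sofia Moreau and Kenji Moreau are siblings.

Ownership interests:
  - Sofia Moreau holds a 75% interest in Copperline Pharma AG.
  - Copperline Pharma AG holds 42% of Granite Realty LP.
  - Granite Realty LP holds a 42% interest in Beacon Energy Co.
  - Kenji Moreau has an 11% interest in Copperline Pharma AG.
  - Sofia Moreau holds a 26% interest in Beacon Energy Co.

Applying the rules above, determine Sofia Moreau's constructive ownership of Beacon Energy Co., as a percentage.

41.1704%

By sibling attribution (R3), Sofia Moreau is treated as also owning Kenji Moreau's interest in Copperline Pharma AG, giving 75% + 11% = 86%.
Chain via Copperline Pharma AG → Granite Realty LP (R2): 86% × 42% × 42% = 15.1704% of Beacon Energy Co.
Direct interest in Beacon Energy Co: 26%.
Aggregating (R1): 15.1704% + 26% = 41.1704%.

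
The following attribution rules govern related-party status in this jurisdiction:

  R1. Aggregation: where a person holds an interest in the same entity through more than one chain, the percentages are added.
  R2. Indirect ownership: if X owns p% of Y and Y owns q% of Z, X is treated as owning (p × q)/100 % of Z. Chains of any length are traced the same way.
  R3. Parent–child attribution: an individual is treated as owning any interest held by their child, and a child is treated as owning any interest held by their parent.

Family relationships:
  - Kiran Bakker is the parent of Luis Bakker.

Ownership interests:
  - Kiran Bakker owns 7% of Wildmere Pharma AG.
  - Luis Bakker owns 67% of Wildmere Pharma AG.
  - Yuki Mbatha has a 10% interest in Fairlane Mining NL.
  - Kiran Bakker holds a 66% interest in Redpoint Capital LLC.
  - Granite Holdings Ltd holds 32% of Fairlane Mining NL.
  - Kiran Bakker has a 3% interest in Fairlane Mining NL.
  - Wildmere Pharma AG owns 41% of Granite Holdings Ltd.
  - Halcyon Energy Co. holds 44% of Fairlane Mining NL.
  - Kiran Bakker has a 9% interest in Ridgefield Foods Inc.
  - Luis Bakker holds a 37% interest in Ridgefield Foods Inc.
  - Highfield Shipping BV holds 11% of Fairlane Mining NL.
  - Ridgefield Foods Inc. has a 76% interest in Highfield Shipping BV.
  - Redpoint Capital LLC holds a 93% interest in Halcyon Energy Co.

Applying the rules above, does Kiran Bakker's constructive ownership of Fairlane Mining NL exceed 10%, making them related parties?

By parent–child attribution (R3), Kiran Bakker is treated as also owning Luis Bakker's interest in Wildmere Pharma AG, giving 7% + 67% = 74%.
By parent–child attribution (R3), Kiran Bakker is treated as also owning Luis Bakker's interest in Ridgefield Foods Inc, giving 9% + 37% = 46%.
Chain via Redpoint Capital LLC → Halcyon Energy Co. (R2): 66% × 93% × 44% = 27.0072% of Fairlane Mining NL.
Chain via Wildmere Pharma AG → Granite Holdings Ltd (R2): 74% × 41% × 32% = 9.7088% of Fairlane Mining NL.
Chain via Ridgefield Foods Inc. → Highfield Shipping BV (R2): 46% × 76% × 11% = 3.8456% of Fairlane Mining NL.
Direct interest in Fairlane Mining NL: 3%.
Aggregating (R1): 27.0072% + 9.7088% + 3.8456% + 3% = 43.5616%.
43.5616% exceeds the 10% threshold, so Kiran is a related party to Fairlane Mining NL.

Yes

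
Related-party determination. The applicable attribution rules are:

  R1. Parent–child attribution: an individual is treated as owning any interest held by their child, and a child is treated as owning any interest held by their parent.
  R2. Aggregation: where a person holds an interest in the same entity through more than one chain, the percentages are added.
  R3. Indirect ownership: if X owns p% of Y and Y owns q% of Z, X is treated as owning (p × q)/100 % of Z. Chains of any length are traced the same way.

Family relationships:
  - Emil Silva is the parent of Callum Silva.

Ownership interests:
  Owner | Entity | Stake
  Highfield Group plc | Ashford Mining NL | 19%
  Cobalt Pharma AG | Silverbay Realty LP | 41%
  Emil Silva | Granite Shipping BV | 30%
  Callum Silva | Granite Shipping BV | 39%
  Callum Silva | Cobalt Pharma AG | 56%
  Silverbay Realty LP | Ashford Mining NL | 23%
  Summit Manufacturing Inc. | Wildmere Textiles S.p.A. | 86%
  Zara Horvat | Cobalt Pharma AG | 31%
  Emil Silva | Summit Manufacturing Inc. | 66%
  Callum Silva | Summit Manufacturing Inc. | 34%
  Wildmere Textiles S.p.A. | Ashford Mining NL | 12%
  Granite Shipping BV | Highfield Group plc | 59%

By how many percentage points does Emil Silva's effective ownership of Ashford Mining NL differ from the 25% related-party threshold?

By parent–child attribution (R1), Emil Silva is treated as also owning Callum Silva's interest in Granite Shipping BV, giving 30% + 39% = 69%.
By parent–child attribution (R1), Emil Silva is treated as also owning Callum Silva's interest in Summit Manufacturing Inc, giving 66% + 34% = 100%.
By parent–child attribution (R1), Emil Silva is treated as owning Callum Silva's 56% interest in Cobalt Pharma AG.
Chain via Granite Shipping BV → Highfield Group plc (R3): 69% × 59% × 19% = 7.7349% of Ashford Mining NL.
Chain via Summit Manufacturing Inc. → Wildmere Textiles S.p.A. (R3): 100% × 86% × 12% = 10.32% of Ashford Mining NL.
Chain via Cobalt Pharma AG → Silverbay Realty LP (R3): 56% × 41% × 23% = 5.2808% of Ashford Mining NL.
Aggregating (R2): 7.7349% + 10.32% + 5.2808% = 23.3357%.
23.3357% falls short of the 25% threshold by 1.6643 percentage points.

1.6643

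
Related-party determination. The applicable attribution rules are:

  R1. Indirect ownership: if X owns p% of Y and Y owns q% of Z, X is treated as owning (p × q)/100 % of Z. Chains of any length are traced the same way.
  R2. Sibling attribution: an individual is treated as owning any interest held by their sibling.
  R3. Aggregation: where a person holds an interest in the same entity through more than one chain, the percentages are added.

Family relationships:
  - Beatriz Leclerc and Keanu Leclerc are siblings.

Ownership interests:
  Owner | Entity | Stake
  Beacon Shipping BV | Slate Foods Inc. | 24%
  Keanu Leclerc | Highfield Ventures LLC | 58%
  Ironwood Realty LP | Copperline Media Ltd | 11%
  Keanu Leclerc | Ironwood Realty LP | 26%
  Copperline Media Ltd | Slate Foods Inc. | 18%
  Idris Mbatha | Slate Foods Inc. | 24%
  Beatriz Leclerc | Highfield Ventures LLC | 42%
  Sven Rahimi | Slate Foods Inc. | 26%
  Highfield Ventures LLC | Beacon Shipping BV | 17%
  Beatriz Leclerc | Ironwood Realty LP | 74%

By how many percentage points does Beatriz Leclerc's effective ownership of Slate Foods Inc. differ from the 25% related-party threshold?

By sibling attribution (R2), Beatriz Leclerc is treated as also owning Keanu Leclerc's interest in Ironwood Realty LP, giving 74% + 26% = 100%.
By sibling attribution (R2), Beatriz Leclerc is treated as also owning Keanu Leclerc's interest in Highfield Ventures LLC, giving 42% + 58% = 100%.
Chain via Ironwood Realty LP → Copperline Media Ltd (R1): 100% × 11% × 18% = 1.98% of Slate Foods Inc.
Chain via Highfield Ventures LLC → Beacon Shipping BV (R1): 100% × 17% × 24% = 4.08% of Slate Foods Inc.
Aggregating (R3): 1.98% + 4.08% = 6.06%.
6.06% falls short of the 25% threshold by 18.94 percentage points.

18.94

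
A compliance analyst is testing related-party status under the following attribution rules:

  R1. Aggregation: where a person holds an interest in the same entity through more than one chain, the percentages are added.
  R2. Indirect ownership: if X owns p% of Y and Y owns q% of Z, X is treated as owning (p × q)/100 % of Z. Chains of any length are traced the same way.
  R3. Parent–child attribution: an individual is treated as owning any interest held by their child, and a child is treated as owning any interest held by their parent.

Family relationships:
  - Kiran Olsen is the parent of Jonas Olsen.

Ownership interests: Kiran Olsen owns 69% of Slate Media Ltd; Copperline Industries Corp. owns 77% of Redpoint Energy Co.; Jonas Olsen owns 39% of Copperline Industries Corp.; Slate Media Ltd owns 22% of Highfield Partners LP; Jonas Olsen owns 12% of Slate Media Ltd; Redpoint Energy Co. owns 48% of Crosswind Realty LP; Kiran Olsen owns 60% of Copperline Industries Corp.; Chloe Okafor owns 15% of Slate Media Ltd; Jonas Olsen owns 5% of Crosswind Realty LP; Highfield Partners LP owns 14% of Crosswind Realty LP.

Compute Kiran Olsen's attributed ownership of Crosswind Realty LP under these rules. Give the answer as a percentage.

44.0852%

By parent–child attribution (R3), Kiran Olsen is treated as also owning Jonas Olsen's interest in Copperline Industries Corp, giving 60% + 39% = 99%.
By parent–child attribution (R3), Kiran Olsen is treated as also owning Jonas Olsen's interest in Slate Media Ltd, giving 69% + 12% = 81%.
By parent–child attribution (R3), Kiran Olsen is treated as owning Jonas Olsen's 5% interest in Crosswind Realty LP.
Chain via Copperline Industries Corp. → Redpoint Energy Co. (R2): 99% × 77% × 48% = 36.5904% of Crosswind Realty LP.
Chain via Slate Media Ltd → Highfield Partners LP (R2): 81% × 22% × 14% = 2.4948% of Crosswind Realty LP.
Direct interest in Crosswind Realty LP: 5%.
Aggregating (R1): 36.5904% + 2.4948% + 5% = 44.0852%.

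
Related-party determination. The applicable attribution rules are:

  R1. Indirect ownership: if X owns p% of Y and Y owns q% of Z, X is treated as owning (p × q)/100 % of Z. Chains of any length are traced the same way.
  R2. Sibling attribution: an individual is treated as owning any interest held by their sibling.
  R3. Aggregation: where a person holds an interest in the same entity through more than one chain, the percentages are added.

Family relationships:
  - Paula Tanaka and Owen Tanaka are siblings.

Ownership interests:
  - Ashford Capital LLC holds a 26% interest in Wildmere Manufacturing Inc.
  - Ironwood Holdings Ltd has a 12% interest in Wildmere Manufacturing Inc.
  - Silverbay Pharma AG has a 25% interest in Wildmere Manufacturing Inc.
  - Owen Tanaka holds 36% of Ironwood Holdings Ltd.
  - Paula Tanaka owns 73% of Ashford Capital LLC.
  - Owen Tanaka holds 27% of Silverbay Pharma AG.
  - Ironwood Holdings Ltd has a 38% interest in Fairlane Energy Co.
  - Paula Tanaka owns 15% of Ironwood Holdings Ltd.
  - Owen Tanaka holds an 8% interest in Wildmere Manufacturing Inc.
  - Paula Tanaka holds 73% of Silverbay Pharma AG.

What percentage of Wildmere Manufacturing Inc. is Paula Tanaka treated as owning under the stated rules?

58.1%

By sibling attribution (R2), Paula Tanaka is treated as also owning Owen Tanaka's interest in Silverbay Pharma AG, giving 73% + 27% = 100%.
By sibling attribution (R2), Paula Tanaka is treated as also owning Owen Tanaka's interest in Ironwood Holdings Ltd, giving 15% + 36% = 51%.
By sibling attribution (R2), Paula Tanaka is treated as owning Owen Tanaka's 8% interest in Wildmere Manufacturing Inc.
Chain via Ashford Capital LLC (R1): 73% × 26% = 18.98% of Wildmere Manufacturing Inc.
Chain via Silverbay Pharma AG (R1): 100% × 25% = 25% of Wildmere Manufacturing Inc.
Chain via Ironwood Holdings Ltd (R1): 51% × 12% = 6.12% of Wildmere Manufacturing Inc.
Direct interest in Wildmere Manufacturing Inc: 8%.
Aggregating (R3): 18.98% + 25% + 6.12% + 8% = 58.1%.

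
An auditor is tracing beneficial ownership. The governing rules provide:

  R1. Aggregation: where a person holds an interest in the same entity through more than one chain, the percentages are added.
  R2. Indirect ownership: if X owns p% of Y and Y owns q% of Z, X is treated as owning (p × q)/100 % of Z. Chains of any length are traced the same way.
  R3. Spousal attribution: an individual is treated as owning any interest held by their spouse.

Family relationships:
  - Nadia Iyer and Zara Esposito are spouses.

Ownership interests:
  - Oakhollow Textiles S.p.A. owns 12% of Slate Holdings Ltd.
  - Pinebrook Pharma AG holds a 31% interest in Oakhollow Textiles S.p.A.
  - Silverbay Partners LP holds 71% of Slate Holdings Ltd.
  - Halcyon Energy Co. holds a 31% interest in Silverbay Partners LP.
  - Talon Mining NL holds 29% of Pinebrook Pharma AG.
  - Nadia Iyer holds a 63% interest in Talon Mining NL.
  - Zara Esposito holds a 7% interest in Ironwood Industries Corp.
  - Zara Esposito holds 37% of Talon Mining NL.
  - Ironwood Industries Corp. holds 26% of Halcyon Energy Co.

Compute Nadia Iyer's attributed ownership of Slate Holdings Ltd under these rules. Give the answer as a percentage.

By spousal attribution (R3), Nadia Iyer is treated as also owning Zara Esposito's interest in Talon Mining NL, giving 63% + 37% = 100%.
By spousal attribution (R3), Nadia Iyer is treated as owning Zara Esposito's 7% interest in Ironwood Industries Corp.
Chain via Talon Mining NL → Pinebrook Pharma AG → Oakhollow Textiles S.p.A. (R2): 100% × 29% × 31% × 12% = 1.0788% of Slate Holdings Ltd.
Chain via Ironwood Industries Corp. → Halcyon Energy Co. → Silverbay Partners LP (R2): 7% × 26% × 31% × 71% = 0.400582% of Slate Holdings Ltd.
Aggregating (R1): 1.0788% + 0.400582% = 1.479382%.

1.479382%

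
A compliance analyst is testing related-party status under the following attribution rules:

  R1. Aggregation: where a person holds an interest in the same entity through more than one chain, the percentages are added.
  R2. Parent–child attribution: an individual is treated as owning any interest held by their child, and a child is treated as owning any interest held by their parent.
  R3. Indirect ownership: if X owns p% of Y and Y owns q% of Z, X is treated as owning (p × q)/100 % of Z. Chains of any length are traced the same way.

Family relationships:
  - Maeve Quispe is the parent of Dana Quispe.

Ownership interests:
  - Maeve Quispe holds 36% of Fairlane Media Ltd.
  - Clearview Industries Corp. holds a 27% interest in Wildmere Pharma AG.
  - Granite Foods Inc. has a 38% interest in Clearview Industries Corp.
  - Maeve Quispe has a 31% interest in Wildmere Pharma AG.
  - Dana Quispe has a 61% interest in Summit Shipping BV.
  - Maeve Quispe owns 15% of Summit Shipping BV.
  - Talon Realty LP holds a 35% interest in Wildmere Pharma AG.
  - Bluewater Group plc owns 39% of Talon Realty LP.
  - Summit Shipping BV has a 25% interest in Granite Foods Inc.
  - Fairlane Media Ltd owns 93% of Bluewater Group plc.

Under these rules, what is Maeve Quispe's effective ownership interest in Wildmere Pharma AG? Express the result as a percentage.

37.51942%

By parent–child attribution (R2), Maeve Quispe is treated as also owning Dana Quispe's interest in Summit Shipping BV, giving 15% + 61% = 76%.
Chain via Fairlane Media Ltd → Bluewater Group plc → Talon Realty LP (R3): 36% × 93% × 39% × 35% = 4.57002% of Wildmere Pharma AG.
Chain via Summit Shipping BV → Granite Foods Inc. → Clearview Industries Corp. (R3): 76% × 25% × 38% × 27% = 1.9494% of Wildmere Pharma AG.
Direct interest in Wildmere Pharma AG: 31%.
Aggregating (R1): 4.57002% + 1.9494% + 31% = 37.51942%.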